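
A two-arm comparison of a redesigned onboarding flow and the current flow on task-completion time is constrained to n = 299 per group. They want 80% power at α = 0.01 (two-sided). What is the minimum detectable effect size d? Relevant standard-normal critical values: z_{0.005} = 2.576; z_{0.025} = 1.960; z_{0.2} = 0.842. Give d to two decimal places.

d_min ≈ 0.28

For two independent groups of n = 299 each: d_min = (z_{α/2} + z_β)·√(2/n).
z-sum = 2.576 + 0.842 = 3.418.
d_min = 3.418 × √(2/299) = 3.418 × 0.0818 = 0.280.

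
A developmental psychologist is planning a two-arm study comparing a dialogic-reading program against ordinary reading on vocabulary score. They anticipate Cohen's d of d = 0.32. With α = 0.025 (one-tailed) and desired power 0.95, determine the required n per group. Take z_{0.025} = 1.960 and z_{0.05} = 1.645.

For two independent groups with equal n: n = 2·((z_{α} + z_β) / d)².
z_{α} + z_β = 1.960 + 1.645 = 3.605.
n = 2 × (3.605 / 0.32)² = 2 × 11.266² = 2 × 126.91 = 253.8.
Round up to the next whole participant.

n = 254 per group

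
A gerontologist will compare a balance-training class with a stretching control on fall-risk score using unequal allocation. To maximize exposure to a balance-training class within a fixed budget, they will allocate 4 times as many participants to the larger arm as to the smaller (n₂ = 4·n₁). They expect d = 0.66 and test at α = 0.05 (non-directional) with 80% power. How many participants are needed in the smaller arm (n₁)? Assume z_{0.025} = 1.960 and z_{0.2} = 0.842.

n₁ = 23

With allocation ratio k = n₂/n₁ = 4, Var(x̄₁−x̄₂) = σ²(1/n₁ + 1/(k·n₁)) = σ²·(k+1)/(k·n₁).
So n₁ = (1 + 1/k)·((z_{α/2} + z_β)/d)² = 1.250 × (2.802/0.66)².
n₁ = 1.250 × 18.02 = 22.5.
Round up: n₁ = 23, giving n₂ = 4 × 23 = 92.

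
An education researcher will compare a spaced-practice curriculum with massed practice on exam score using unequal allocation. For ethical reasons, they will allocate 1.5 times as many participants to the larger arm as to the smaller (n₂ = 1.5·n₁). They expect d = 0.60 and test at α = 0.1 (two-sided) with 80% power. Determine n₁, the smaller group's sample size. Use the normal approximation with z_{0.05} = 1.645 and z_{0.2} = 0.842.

n₁ = 29

With allocation ratio k = n₂/n₁ = 1.5, Var(x̄₁−x̄₂) = σ²(1/n₁ + 1/(k·n₁)) = σ²·(k+1)/(k·n₁).
So n₁ = (1 + 1/k)·((z_{α/2} + z_β)/d)² = 1.667 × (2.487/0.60)².
n₁ = 1.667 × 17.18 = 28.6.
Round up: n₁ = 29, giving n₂ = ⌈1.5 × 29⌉ = ⌈43.5⌉ = 44.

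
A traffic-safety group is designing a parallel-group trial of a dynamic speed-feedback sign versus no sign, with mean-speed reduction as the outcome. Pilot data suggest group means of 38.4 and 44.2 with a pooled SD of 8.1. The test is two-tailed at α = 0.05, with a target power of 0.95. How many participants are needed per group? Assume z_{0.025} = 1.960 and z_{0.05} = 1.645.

n = 51 per group

Cohen's d = |M₁ − M₂| / SD_pooled = |38.4 − 44.2| / 8.1 = 5.8 / 8.1 = 0.716.
For two independent groups with equal n: n = 2·((z_{α/2} + z_β) / d)².
z_{α/2} + z_β = 1.960 + 1.645 = 3.605.
n = 2 × (3.605 / 0.716)² = 2 × 5.035² = 2 × 25.35 = 50.7.
Round up to the next whole participant.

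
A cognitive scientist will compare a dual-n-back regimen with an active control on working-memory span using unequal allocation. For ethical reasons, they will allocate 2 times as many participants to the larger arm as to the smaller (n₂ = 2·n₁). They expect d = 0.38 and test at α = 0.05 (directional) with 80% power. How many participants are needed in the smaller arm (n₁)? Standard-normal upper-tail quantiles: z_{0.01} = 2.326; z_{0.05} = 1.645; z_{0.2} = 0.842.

With allocation ratio k = n₂/n₁ = 2, Var(x̄₁−x̄₂) = σ²(1/n₁ + 1/(k·n₁)) = σ²·(k+1)/(k·n₁).
So n₁ = (1 + 1/k)·((z_{α} + z_β)/d)² = 1.500 × (2.487/0.38)².
n₁ = 1.500 × 42.83 = 64.3.
Round up: n₁ = 65, giving n₂ = 2 × 65 = 130.

n₁ = 65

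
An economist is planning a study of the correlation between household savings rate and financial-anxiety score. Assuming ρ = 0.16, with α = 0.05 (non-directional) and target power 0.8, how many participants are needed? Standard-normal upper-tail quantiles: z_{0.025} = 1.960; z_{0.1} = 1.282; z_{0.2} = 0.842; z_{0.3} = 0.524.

n = 305

Fisher's z: C = ½·ln((1+r)/(1−r)) = ½·ln(1.3810) = 0.1614.
n = ((z_{α/2} + z_β)/C)² + 3.
(1.960 + 0.842) / 0.1614 = 2.802 / 0.1614 = 17.361.
n = 17.361² + 3 = 301.39 + 3 = 304.4.
Round up.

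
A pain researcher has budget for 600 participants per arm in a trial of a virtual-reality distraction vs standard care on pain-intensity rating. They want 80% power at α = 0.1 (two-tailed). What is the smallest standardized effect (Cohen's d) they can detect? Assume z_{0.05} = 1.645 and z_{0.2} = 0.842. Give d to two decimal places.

For two independent groups of n = 600 each: d_min = (z_{α/2} + z_β)·√(2/n).
z-sum = 1.645 + 0.842 = 2.487.
d_min = 2.487 × √(2/600) = 2.487 × 0.0577 = 0.144.

d_min ≈ 0.14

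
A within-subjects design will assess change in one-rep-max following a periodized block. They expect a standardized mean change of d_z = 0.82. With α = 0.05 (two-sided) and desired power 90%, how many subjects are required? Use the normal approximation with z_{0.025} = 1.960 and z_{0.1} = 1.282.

n = 16 pairs

For a paired (one-sample on differences) test: n = ((z_{α/2} + z_β) / d)².
z_{α/2} + z_β = 1.960 + 1.282 = 3.242.
n = (3.242 / 0.82)² = 3.954² = 15.63.
Round up.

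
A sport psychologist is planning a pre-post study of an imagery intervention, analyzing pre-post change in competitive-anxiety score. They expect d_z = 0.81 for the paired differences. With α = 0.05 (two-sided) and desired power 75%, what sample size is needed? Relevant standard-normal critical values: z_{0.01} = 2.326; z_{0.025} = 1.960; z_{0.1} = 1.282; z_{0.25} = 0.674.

n = 11 pairs

For a paired (one-sample on differences) test: n = ((z_{α/2} + z_β) / d)².
z_{α/2} + z_β = 1.960 + 0.674 = 2.634.
n = (2.634 / 0.81)² = 3.252² = 10.57.
Round up.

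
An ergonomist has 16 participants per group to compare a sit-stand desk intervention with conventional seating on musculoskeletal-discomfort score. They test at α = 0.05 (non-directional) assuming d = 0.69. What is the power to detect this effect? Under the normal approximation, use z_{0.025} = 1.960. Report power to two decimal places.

For two equal groups, power = Φ(d·√(n/2) − z_{α/2}).
d·√(n/2) = 0.69 × √(16/2) = 0.69 × 2.828 = 1.952.
z_β = 1.952 − 1.960 = -0.008.
Power = Φ(-0.008) = 0.497.

power ≈ 0.50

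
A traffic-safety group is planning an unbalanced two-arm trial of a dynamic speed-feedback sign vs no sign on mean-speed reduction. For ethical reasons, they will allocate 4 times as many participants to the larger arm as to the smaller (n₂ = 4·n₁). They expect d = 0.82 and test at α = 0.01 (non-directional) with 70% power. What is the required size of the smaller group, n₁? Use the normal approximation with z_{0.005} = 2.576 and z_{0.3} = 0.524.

n₁ = 18

With allocation ratio k = n₂/n₁ = 4, Var(x̄₁−x̄₂) = σ²(1/n₁ + 1/(k·n₁)) = σ²·(k+1)/(k·n₁).
So n₁ = (1 + 1/k)·((z_{α/2} + z_β)/d)² = 1.250 × (3.100/0.82)².
n₁ = 1.250 × 14.29 = 17.9.
Round up: n₁ = 18, giving n₂ = 4 × 18 = 72.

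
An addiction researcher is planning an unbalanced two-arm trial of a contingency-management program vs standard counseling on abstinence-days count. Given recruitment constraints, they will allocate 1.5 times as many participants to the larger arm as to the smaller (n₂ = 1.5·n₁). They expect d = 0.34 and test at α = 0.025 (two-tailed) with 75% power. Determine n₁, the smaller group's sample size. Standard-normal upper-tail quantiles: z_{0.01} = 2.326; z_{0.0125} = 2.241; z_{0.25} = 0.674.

n₁ = 123

With allocation ratio k = n₂/n₁ = 1.5, Var(x̄₁−x̄₂) = σ²(1/n₁ + 1/(k·n₁)) = σ²·(k+1)/(k·n₁).
So n₁ = (1 + 1/k)·((z_{α/2} + z_β)/d)² = 1.667 × (2.915/0.34)².
n₁ = 1.667 × 73.51 = 122.5.
Round up: n₁ = 123, giving n₂ = ⌈1.5 × 123⌉ = ⌈184.5⌉ = 185.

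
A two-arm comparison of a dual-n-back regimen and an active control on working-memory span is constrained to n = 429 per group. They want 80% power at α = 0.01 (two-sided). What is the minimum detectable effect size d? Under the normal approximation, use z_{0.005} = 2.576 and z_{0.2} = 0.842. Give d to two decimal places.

For two independent groups of n = 429 each: d_min = (z_{α/2} + z_β)·√(2/n).
z-sum = 2.576 + 0.842 = 3.418.
d_min = 3.418 × √(2/429) = 3.418 × 0.0683 = 0.233.

d_min ≈ 0.23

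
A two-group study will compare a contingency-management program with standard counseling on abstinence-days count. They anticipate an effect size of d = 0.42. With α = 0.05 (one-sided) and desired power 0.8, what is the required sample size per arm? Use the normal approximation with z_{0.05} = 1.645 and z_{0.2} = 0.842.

For two independent groups with equal n: n = 2·((z_{α} + z_β) / d)².
z_{α} + z_β = 1.645 + 0.842 = 2.487.
n = 2 × (2.487 / 0.42)² = 2 × 5.921² = 2 × 35.06 = 70.1.
Round up to the next whole participant.

n = 71 per group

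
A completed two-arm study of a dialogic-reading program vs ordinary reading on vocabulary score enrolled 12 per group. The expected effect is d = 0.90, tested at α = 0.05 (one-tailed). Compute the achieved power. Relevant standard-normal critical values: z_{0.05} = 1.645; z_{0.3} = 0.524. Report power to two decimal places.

power ≈ 0.71

For two equal groups, power = Φ(d·√(n/2) − z_{α}).
d·√(n/2) = 0.90 × √(12/2) = 0.90 × 2.449 = 2.205.
z_β = 2.205 − 1.645 = 0.560.
Power = Φ(0.560) = 0.712.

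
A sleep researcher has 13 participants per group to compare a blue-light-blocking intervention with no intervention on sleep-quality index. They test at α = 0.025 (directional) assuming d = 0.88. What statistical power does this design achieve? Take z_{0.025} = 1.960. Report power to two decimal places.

power ≈ 0.61

For two equal groups, power = Φ(d·√(n/2) − z_{α}).
d·√(n/2) = 0.88 × √(13/2) = 0.88 × 2.550 = 2.244.
z_β = 2.244 − 1.960 = 0.284.
Power = Φ(0.284) = 0.612.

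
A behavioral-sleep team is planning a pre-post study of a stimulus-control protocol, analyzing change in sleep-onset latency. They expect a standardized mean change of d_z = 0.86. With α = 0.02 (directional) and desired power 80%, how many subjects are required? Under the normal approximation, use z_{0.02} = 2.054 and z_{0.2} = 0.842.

n = 12 pairs

For a paired (one-sample on differences) test: n = ((z_{α} + z_β) / d)².
z_{α} + z_β = 2.054 + 0.842 = 2.896.
n = (2.896 / 0.86)² = 3.367² = 11.34.
Round up.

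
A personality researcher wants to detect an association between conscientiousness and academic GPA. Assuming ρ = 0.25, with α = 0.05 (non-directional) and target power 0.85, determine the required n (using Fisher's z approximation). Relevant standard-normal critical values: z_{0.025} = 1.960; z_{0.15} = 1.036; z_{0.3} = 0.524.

Fisher's z: C = ½·ln((1+r)/(1−r)) = ½·ln(1.6667) = 0.2554.
n = ((z_{α/2} + z_β)/C)² + 3.
(1.960 + 1.036) / 0.2554 = 2.996 / 0.2554 = 11.731.
n = 11.731² + 3 = 137.61 + 3 = 140.6.
Round up.

n = 141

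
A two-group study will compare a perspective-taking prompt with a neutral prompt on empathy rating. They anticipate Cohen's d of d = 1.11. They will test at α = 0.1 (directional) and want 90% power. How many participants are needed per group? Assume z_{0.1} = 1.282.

n = 11 per group

For two independent groups with equal n: n = 2·((z_{α} + z_β) / d)².
z_{α} + z_β = 1.282 + 1.282 = 2.564.
n = 2 × (2.564 / 1.11)² = 2 × 2.310² = 2 × 5.34 = 10.7.
Round up to the next whole participant.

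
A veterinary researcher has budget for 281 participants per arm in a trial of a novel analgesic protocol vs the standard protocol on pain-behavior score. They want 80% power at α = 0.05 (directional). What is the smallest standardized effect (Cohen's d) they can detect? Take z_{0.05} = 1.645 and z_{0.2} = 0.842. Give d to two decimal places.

d_min ≈ 0.21

For two independent groups of n = 281 each: d_min = (z_{α} + z_β)·√(2/n).
z-sum = 1.645 + 0.842 = 2.487.
d_min = 2.487 × √(2/281) = 2.487 × 0.0844 = 0.210.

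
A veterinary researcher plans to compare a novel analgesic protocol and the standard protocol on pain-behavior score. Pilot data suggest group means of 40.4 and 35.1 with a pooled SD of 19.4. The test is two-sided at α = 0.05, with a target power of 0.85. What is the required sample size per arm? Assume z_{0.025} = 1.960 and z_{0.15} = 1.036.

n = 241 per group

Cohen's d = |M₁ − M₂| / SD_pooled = |40.4 − 35.1| / 19.4 = 5.3 / 19.4 = 0.273.
For two independent groups with equal n: n = 2·((z_{α/2} + z_β) / d)².
z_{α/2} + z_β = 1.960 + 1.036 = 2.996.
n = 2 × (2.996 / 0.273)² = 2 × 10.974² = 2 × 120.44 = 240.9.
Round up to the next whole participant.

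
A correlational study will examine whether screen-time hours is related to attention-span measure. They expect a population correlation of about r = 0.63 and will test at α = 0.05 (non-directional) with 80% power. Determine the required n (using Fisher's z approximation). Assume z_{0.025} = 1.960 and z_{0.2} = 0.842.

n = 18

Fisher's z: C = ½·ln((1+r)/(1−r)) = ½·ln(4.4054) = 0.7414.
n = ((z_{α/2} + z_β)/C)² + 3.
(1.960 + 0.842) / 0.7414 = 2.802 / 0.7414 = 3.779.
n = 3.779² + 3 = 14.28 + 3 = 17.3.
Round up.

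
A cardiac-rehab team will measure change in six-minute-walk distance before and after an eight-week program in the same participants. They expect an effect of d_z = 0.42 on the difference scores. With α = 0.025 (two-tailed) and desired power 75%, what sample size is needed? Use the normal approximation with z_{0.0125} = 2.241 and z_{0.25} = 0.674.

For a paired (one-sample on differences) test: n = ((z_{α/2} + z_β) / d)².
z_{α/2} + z_β = 2.241 + 0.674 = 2.915.
n = (2.915 / 0.42)² = 6.940² = 48.17.
Round up.

n = 49 pairs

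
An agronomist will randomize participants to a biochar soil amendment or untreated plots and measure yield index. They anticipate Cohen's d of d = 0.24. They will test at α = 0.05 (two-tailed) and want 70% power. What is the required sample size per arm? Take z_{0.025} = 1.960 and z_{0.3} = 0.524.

n = 215 per group

For two independent groups with equal n: n = 2·((z_{α/2} + z_β) / d)².
z_{α/2} + z_β = 1.960 + 0.524 = 2.484.
n = 2 × (2.484 / 0.24)² = 2 × 10.350² = 2 × 107.12 = 214.2.
Round up to the next whole participant.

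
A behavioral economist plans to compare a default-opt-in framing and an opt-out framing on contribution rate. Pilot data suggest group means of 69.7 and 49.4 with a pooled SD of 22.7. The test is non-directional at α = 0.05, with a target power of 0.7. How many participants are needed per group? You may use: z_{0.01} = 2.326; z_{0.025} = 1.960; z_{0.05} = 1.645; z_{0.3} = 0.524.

n = 16 per group

Cohen's d = |M₁ − M₂| / SD_pooled = |69.7 − 49.4| / 22.7 = 20.3 / 22.7 = 0.894.
For two independent groups with equal n: n = 2·((z_{α/2} + z_β) / d)².
z_{α/2} + z_β = 1.960 + 0.524 = 2.484.
n = 2 × (2.484 / 0.894)² = 2 × 2.779² = 2 × 7.72 = 15.4.
Round up to the next whole participant.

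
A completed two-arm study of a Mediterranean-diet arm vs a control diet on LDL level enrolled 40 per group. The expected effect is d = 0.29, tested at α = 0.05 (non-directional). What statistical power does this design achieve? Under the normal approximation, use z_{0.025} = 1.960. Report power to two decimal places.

power ≈ 0.25

For two equal groups, power = Φ(d·√(n/2) − z_{α/2}).
d·√(n/2) = 0.29 × √(40/2) = 0.29 × 4.472 = 1.297.
z_β = 1.297 − 1.960 = -0.663.
Power = Φ(-0.663) = 0.254.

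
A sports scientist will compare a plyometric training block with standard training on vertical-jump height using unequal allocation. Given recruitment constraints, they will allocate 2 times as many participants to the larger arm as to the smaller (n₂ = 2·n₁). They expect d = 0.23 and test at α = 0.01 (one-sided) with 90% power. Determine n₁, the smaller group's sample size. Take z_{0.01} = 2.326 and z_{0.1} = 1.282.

n₁ = 370

With allocation ratio k = n₂/n₁ = 2, Var(x̄₁−x̄₂) = σ²(1/n₁ + 1/(k·n₁)) = σ²·(k+1)/(k·n₁).
So n₁ = (1 + 1/k)·((z_{α} + z_β)/d)² = 1.500 × (3.608/0.23)².
n₁ = 1.500 × 246.08 = 369.1.
Round up: n₁ = 370, giving n₂ = 2 × 370 = 740.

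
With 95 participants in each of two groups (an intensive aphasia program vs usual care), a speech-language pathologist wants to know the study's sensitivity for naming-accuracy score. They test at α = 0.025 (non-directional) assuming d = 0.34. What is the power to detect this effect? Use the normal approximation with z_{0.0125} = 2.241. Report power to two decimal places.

power ≈ 0.54

For two equal groups, power = Φ(d·√(n/2) − z_{α/2}).
d·√(n/2) = 0.34 × √(95/2) = 0.34 × 6.892 = 2.343.
z_β = 2.343 − 2.241 = 0.102.
Power = Φ(0.102) = 0.541.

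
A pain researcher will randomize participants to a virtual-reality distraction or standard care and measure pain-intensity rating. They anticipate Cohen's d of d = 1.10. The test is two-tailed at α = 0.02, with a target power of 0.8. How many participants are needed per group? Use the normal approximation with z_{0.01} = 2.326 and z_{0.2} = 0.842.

n = 17 per group

For two independent groups with equal n: n = 2·((z_{α/2} + z_β) / d)².
z_{α/2} + z_β = 2.326 + 0.842 = 3.168.
n = 2 × (3.168 / 1.10)² = 2 × 2.880² = 2 × 8.29 = 16.6.
Round up to the next whole participant.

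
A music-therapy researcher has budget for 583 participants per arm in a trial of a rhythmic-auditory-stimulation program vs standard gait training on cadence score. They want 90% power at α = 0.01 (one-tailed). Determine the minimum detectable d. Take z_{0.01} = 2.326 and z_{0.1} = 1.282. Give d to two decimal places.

d_min ≈ 0.21

For two independent groups of n = 583 each: d_min = (z_{α} + z_β)·√(2/n).
z-sum = 2.326 + 1.282 = 3.608.
d_min = 3.608 × √(2/583) = 3.608 × 0.0586 = 0.211.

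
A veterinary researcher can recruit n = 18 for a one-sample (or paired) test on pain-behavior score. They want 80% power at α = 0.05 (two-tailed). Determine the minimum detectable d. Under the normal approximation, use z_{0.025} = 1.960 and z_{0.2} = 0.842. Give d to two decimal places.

d_min ≈ 0.66

For a single sample (or paired design) of n = 18: d_min = (z_{α/2} + z_β)/√n.
z-sum = 1.960 + 0.842 = 2.802.
d_min = 2.802 / √18 = 2.802 / 4.243 = 0.660.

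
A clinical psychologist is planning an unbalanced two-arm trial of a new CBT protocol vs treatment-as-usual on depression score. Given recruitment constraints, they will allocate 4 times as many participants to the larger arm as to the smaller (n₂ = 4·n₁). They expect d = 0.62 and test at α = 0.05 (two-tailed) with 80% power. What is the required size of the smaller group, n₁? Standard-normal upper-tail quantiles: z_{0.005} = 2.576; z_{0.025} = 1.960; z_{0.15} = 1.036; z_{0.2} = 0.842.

With allocation ratio k = n₂/n₁ = 4, Var(x̄₁−x̄₂) = σ²(1/n₁ + 1/(k·n₁)) = σ²·(k+1)/(k·n₁).
So n₁ = (1 + 1/k)·((z_{α/2} + z_β)/d)² = 1.250 × (2.802/0.62)².
n₁ = 1.250 × 20.42 = 25.5.
Round up: n₁ = 26, giving n₂ = 4 × 26 = 104.

n₁ = 26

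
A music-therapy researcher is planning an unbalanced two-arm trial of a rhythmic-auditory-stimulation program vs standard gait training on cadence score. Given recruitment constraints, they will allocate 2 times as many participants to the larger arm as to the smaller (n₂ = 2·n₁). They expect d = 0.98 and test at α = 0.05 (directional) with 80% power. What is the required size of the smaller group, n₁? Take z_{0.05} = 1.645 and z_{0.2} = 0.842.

n₁ = 10

With allocation ratio k = n₂/n₁ = 2, Var(x̄₁−x̄₂) = σ²(1/n₁ + 1/(k·n₁)) = σ²·(k+1)/(k·n₁).
So n₁ = (1 + 1/k)·((z_{α} + z_β)/d)² = 1.500 × (2.487/0.98)².
n₁ = 1.500 × 6.44 = 9.7.
Round up: n₁ = 10, giving n₂ = 2 × 10 = 20.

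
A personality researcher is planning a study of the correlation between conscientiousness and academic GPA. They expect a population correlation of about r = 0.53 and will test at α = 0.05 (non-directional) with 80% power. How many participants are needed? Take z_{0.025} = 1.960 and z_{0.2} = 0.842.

n = 26

Fisher's z: C = ½·ln((1+r)/(1−r)) = ½·ln(3.2553) = 0.5901.
n = ((z_{α/2} + z_β)/C)² + 3.
(1.960 + 0.842) / 0.5901 = 2.802 / 0.5901 = 4.748.
n = 4.748² + 3 = 22.55 + 3 = 25.5.
Round up.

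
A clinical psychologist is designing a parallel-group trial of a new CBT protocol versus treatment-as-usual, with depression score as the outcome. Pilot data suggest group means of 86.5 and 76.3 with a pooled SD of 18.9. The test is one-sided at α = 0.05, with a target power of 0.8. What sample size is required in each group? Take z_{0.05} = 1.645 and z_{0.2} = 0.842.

Cohen's d = |M₁ − M₂| / SD_pooled = |86.5 − 76.3| / 18.9 = 10.2 / 18.9 = 0.540.
For two independent groups with equal n: n = 2·((z_{α} + z_β) / d)².
z_{α} + z_β = 1.645 + 0.842 = 2.487.
n = 2 × (2.487 / 0.540)² = 2 × 4.606² = 2 × 21.21 = 42.4.
Round up to the next whole participant.

n = 43 per group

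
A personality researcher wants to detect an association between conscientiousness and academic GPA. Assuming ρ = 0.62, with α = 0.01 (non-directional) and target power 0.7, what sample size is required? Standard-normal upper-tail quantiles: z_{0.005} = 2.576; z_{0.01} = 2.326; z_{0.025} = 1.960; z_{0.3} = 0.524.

Fisher's z: C = ½·ln((1+r)/(1−r)) = ½·ln(4.2632) = 0.7250.
n = ((z_{α/2} + z_β)/C)² + 3.
(2.576 + 0.524) / 0.7250 = 3.100 / 0.7250 = 4.276.
n = 4.276² + 3 = 18.28 + 3 = 21.3.
Round up.

n = 22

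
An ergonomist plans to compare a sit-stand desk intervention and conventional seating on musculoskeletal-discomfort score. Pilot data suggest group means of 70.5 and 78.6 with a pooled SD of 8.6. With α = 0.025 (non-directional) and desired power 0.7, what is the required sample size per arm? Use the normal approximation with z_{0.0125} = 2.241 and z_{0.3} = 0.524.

Cohen's d = |M₁ − M₂| / SD_pooled = |70.5 − 78.6| / 8.6 = 8.1 / 8.6 = 0.942.
For two independent groups with equal n: n = 2·((z_{α/2} + z_β) / d)².
z_{α/2} + z_β = 2.241 + 0.524 = 2.765.
n = 2 × (2.765 / 0.942)² = 2 × 2.935² = 2 × 8.62 = 17.2.
Round up to the next whole participant.

n = 18 per group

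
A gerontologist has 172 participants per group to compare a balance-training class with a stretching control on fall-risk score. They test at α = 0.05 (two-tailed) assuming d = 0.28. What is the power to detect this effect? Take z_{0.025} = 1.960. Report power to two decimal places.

For two equal groups, power = Φ(d·√(n/2) − z_{α/2}).
d·√(n/2) = 0.28 × √(172/2) = 0.28 × 9.274 = 2.597.
z_β = 2.597 − 1.960 = 0.637.
Power = Φ(0.637) = 0.738.

power ≈ 0.74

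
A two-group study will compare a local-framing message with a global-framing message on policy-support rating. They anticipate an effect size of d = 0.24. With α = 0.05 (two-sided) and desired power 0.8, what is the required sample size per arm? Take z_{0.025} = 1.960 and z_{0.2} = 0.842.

n = 273 per group

For two independent groups with equal n: n = 2·((z_{α/2} + z_β) / d)².
z_{α/2} + z_β = 1.960 + 0.842 = 2.802.
n = 2 × (2.802 / 0.24)² = 2 × 11.675² = 2 × 136.31 = 272.6.
Round up to the next whole participant.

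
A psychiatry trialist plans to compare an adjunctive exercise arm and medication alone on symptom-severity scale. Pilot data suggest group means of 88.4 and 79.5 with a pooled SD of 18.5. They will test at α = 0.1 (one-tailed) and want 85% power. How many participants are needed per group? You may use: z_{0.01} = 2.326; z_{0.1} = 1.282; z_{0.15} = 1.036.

n = 47 per group

Cohen's d = |M₁ − M₂| / SD_pooled = |88.4 − 79.5| / 18.5 = 8.9 / 18.5 = 0.481.
For two independent groups with equal n: n = 2·((z_{α} + z_β) / d)².
z_{α} + z_β = 1.282 + 1.036 = 2.318.
n = 2 × (2.318 / 0.481)² = 2 × 4.819² = 2 × 23.22 = 46.4.
Round up to the next whole participant.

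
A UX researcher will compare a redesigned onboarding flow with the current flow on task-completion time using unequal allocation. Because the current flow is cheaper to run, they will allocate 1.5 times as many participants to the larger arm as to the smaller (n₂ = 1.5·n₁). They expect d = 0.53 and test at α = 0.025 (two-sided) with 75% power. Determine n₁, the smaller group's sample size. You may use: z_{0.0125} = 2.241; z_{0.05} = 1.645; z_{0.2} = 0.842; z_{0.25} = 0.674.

With allocation ratio k = n₂/n₁ = 1.5, Var(x̄₁−x̄₂) = σ²(1/n₁ + 1/(k·n₁)) = σ²·(k+1)/(k·n₁).
So n₁ = (1 + 1/k)·((z_{α/2} + z_β)/d)² = 1.667 × (2.915/0.53)².
n₁ = 1.667 × 30.25 = 50.4.
Round up: n₁ = 51, giving n₂ = ⌈1.5 × 51⌉ = ⌈76.5⌉ = 77.

n₁ = 51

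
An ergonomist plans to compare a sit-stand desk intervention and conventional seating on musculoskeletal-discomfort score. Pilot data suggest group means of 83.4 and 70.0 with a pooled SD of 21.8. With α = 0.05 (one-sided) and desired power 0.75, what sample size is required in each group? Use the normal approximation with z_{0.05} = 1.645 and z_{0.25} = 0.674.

n = 29 per group

Cohen's d = |M₁ − M₂| / SD_pooled = |83.4 − 70.0| / 21.8 = 13.4 / 21.8 = 0.615.
For two independent groups with equal n: n = 2·((z_{α} + z_β) / d)².
z_{α} + z_β = 1.645 + 0.674 = 2.319.
n = 2 × (2.319 / 0.615)² = 2 × 3.771² = 2 × 14.22 = 28.4.
Round up to the next whole participant.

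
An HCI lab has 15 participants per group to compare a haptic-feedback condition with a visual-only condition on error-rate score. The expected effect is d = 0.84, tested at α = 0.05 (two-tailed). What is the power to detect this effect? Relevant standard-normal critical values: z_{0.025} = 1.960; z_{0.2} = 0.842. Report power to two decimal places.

power ≈ 0.63

For two equal groups, power = Φ(d·√(n/2) − z_{α/2}).
d·√(n/2) = 0.84 × √(15/2) = 0.84 × 2.739 = 2.300.
z_β = 2.300 − 1.960 = 0.340.
Power = Φ(0.340) = 0.633.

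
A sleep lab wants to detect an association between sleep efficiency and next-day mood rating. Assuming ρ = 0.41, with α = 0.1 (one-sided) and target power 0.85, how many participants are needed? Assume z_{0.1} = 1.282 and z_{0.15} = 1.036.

Fisher's z: C = ½·ln((1+r)/(1−r)) = ½·ln(2.3898) = 0.4356.
n = ((z_{α} + z_β)/C)² + 3.
(1.282 + 1.036) / 0.4356 = 2.318 / 0.4356 = 5.321.
n = 5.321² + 3 = 28.32 + 3 = 31.3.
Round up.

n = 32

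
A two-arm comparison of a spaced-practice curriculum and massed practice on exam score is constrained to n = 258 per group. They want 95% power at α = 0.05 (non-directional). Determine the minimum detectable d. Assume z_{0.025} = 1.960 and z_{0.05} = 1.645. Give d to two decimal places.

For two independent groups of n = 258 each: d_min = (z_{α/2} + z_β)·√(2/n).
z-sum = 1.960 + 1.645 = 3.605.
d_min = 3.605 × √(2/258) = 3.605 × 0.0880 = 0.317.

d_min ≈ 0.32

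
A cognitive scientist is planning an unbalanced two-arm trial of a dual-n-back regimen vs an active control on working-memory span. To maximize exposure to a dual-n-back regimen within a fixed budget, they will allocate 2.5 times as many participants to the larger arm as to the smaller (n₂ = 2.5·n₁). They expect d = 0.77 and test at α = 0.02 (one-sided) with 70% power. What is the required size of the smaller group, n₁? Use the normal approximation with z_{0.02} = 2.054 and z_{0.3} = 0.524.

With allocation ratio k = n₂/n₁ = 2.5, Var(x̄₁−x̄₂) = σ²(1/n₁ + 1/(k·n₁)) = σ²·(k+1)/(k·n₁).
So n₁ = (1 + 1/k)·((z_{α} + z_β)/d)² = 1.400 × (2.578/0.77)².
n₁ = 1.400 × 11.21 = 15.7.
Round up: n₁ = 16, giving n₂ = 2.5 × 16 = 40.

n₁ = 16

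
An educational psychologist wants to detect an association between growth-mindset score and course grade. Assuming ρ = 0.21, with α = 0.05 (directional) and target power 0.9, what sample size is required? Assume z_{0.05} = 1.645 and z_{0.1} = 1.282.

n = 192

Fisher's z: C = ½·ln((1+r)/(1−r)) = ½·ln(1.5316) = 0.2132.
n = ((z_{α} + z_β)/C)² + 3.
(1.645 + 1.282) / 0.2132 = 2.927 / 0.2132 = 13.729.
n = 13.729² + 3 = 188.48 + 3 = 191.5.
Round up.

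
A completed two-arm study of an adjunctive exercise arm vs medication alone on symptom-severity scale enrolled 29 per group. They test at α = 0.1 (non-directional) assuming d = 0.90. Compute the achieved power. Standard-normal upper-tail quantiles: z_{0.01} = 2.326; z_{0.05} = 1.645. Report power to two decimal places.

For two equal groups, power = Φ(d·√(n/2) − z_{α/2}).
d·√(n/2) = 0.90 × √(29/2) = 0.90 × 3.808 = 3.427.
z_β = 3.427 − 1.645 = 1.782.
Power = Φ(1.782) = 0.963.

power ≈ 0.96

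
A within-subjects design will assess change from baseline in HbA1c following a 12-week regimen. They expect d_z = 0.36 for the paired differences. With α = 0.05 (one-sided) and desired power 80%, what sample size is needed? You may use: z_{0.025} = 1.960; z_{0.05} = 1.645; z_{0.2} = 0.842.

n = 48 pairs

For a paired (one-sample on differences) test: n = ((z_{α} + z_β) / d)².
z_{α} + z_β = 1.645 + 0.842 = 2.487.
n = (2.487 / 0.36)² = 6.908² = 47.73.
Round up.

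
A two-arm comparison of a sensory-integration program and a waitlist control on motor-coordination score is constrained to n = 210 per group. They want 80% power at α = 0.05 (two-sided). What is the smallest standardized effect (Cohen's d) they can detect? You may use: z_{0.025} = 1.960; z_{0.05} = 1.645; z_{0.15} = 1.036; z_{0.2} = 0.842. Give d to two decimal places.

d_min ≈ 0.27

For two independent groups of n = 210 each: d_min = (z_{α/2} + z_β)·√(2/n).
z-sum = 1.960 + 0.842 = 2.802.
d_min = 2.802 × √(2/210) = 2.802 × 0.0976 = 0.273.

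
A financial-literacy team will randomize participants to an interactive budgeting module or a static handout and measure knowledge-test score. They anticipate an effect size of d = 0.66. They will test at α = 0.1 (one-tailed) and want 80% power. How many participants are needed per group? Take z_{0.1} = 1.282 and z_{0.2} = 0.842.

n = 21 per group

For two independent groups with equal n: n = 2·((z_{α} + z_β) / d)².
z_{α} + z_β = 1.282 + 0.842 = 2.124.
n = 2 × (2.124 / 0.66)² = 2 × 3.218² = 2 × 10.36 = 20.7.
Round up to the next whole participant.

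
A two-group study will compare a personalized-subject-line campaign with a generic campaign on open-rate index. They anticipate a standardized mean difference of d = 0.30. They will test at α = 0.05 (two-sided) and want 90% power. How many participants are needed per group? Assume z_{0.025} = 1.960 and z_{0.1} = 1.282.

n = 234 per group

For two independent groups with equal n: n = 2·((z_{α/2} + z_β) / d)².
z_{α/2} + z_β = 1.960 + 1.282 = 3.242.
n = 2 × (3.242 / 0.30)² = 2 × 10.807² = 2 × 116.78 = 233.6.
Round up to the next whole participant.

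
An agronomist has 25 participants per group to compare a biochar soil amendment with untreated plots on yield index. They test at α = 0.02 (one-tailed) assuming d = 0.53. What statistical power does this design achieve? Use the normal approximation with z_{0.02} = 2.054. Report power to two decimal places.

For two equal groups, power = Φ(d·√(n/2) − z_{α}).
d·√(n/2) = 0.53 × √(25/2) = 0.53 × 3.536 = 1.874.
z_β = 1.874 − 2.054 = -0.180.
Power = Φ(-0.180) = 0.429.

power ≈ 0.43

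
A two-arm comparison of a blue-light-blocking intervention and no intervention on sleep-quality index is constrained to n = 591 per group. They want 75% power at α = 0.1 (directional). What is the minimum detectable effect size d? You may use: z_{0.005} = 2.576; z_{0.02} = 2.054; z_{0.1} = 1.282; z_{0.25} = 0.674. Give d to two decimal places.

d_min ≈ 0.11

For two independent groups of n = 591 each: d_min = (z_{α} + z_β)·√(2/n).
z-sum = 1.282 + 0.674 = 1.956.
d_min = 1.956 × √(2/591) = 1.956 × 0.0582 = 0.114.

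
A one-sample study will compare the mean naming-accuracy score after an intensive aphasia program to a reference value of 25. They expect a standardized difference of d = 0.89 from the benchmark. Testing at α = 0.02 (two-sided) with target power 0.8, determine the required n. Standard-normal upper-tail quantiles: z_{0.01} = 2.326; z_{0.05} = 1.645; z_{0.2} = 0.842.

n = 13

For a one-sample test: n = ((z_{α/2} + z_β) / d)².
z_{α/2} + z_β = 2.326 + 0.842 = 3.168.
n = (3.168 / 0.89)² = 3.560² = 12.67.
Round up.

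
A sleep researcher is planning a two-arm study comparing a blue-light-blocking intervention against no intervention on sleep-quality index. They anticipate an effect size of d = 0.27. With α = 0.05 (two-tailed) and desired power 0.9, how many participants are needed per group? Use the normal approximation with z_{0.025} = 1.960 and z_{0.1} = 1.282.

For two independent groups with equal n: n = 2·((z_{α/2} + z_β) / d)².
z_{α/2} + z_β = 1.960 + 1.282 = 3.242.
n = 2 × (3.242 / 0.27)² = 2 × 12.007² = 2 × 144.18 = 288.4.
Round up to the next whole participant.

n = 289 per group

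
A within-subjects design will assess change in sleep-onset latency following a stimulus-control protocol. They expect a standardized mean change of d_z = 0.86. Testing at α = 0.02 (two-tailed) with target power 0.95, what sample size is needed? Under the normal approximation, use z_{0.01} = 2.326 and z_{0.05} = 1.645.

n = 22 pairs

For a paired (one-sample on differences) test: n = ((z_{α/2} + z_β) / d)².
z_{α/2} + z_β = 2.326 + 1.645 = 3.971.
n = (3.971 / 0.86)² = 4.617² = 21.32.
Round up.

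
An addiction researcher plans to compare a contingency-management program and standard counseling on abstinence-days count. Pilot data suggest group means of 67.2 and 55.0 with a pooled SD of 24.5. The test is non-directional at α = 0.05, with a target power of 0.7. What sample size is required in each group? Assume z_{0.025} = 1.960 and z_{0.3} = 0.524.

Cohen's d = |M₁ − M₂| / SD_pooled = |67.2 − 55.0| / 24.5 = 12.2 / 24.5 = 0.498.
For two independent groups with equal n: n = 2·((z_{α/2} + z_β) / d)².
z_{α/2} + z_β = 1.960 + 0.524 = 2.484.
n = 2 × (2.484 / 0.498)² = 2 × 4.988² = 2 × 24.88 = 49.8.
Round up to the next whole participant.

n = 50 per group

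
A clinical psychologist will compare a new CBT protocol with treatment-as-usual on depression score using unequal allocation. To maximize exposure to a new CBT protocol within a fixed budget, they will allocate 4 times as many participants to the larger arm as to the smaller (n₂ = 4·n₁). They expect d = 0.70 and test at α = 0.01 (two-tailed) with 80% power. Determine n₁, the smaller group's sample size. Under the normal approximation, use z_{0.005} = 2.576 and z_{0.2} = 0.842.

With allocation ratio k = n₂/n₁ = 4, Var(x̄₁−x̄₂) = σ²(1/n₁ + 1/(k·n₁)) = σ²·(k+1)/(k·n₁).
So n₁ = (1 + 1/k)·((z_{α/2} + z_β)/d)² = 1.250 × (3.418/0.70)².
n₁ = 1.250 × 23.84 = 29.8.
Round up: n₁ = 30, giving n₂ = 4 × 30 = 120.

n₁ = 30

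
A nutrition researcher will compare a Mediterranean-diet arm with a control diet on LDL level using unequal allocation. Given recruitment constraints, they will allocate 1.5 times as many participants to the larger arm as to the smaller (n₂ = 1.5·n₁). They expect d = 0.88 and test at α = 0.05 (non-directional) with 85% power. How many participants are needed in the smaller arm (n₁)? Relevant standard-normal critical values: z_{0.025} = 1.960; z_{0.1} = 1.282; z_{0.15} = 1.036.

With allocation ratio k = n₂/n₁ = 1.5, Var(x̄₁−x̄₂) = σ²(1/n₁ + 1/(k·n₁)) = σ²·(k+1)/(k·n₁).
So n₁ = (1 + 1/k)·((z_{α/2} + z_β)/d)² = 1.667 × (2.996/0.88)².
n₁ = 1.667 × 11.59 = 19.3.
Round up: n₁ = 20, giving n₂ = 1.5 × 20 = 30.

n₁ = 20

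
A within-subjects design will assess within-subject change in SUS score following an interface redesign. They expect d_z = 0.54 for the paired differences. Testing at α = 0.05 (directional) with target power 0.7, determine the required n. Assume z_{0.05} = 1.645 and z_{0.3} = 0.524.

n = 17 pairs

For a paired (one-sample on differences) test: n = ((z_{α} + z_β) / d)².
z_{α} + z_β = 1.645 + 0.524 = 2.169.
n = (2.169 / 0.54)² = 4.017² = 16.13.
Round up.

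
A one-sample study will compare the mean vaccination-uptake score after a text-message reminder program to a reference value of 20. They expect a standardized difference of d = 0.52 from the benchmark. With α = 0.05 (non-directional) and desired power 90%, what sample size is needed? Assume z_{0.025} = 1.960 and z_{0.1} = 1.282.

For a one-sample test: n = ((z_{α/2} + z_β) / d)².
z_{α/2} + z_β = 1.960 + 1.282 = 3.242.
n = (3.242 / 0.52)² = 6.235² = 38.87.
Round up.

n = 39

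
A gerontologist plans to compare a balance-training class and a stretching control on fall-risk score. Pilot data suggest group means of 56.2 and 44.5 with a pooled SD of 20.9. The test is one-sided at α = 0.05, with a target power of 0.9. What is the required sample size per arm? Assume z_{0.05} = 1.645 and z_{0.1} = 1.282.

n = 55 per group

Cohen's d = |M₁ − M₂| / SD_pooled = |56.2 − 44.5| / 20.9 = 11.7 / 20.9 = 0.560.
For two independent groups with equal n: n = 2·((z_{α} + z_β) / d)².
z_{α} + z_β = 1.645 + 1.282 = 2.927.
n = 2 × (2.927 / 0.560)² = 2 × 5.227² = 2 × 27.32 = 54.6.
Round up to the next whole participant.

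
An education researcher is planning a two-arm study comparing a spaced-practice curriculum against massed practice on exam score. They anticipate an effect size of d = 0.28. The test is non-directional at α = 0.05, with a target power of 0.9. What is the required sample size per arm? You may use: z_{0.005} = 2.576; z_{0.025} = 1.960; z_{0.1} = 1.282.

n = 269 per group

For two independent groups with equal n: n = 2·((z_{α/2} + z_β) / d)².
z_{α/2} + z_β = 1.960 + 1.282 = 3.242.
n = 2 × (3.242 / 0.28)² = 2 × 11.579² = 2 × 134.06 = 268.1.
Round up to the next whole participant.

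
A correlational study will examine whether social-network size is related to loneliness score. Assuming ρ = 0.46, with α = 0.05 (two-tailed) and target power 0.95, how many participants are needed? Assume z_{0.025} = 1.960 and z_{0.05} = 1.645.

Fisher's z: C = ½·ln((1+r)/(1−r)) = ½·ln(2.7037) = 0.4973.
n = ((z_{α/2} + z_β)/C)² + 3.
(1.960 + 1.645) / 0.4973 = 3.605 / 0.4973 = 7.249.
n = 7.249² + 3 = 52.55 + 3 = 55.6.
Round up.

n = 56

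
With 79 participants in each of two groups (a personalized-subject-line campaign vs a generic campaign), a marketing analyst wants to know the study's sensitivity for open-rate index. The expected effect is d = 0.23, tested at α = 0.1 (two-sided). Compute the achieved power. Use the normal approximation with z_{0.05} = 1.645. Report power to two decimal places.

power ≈ 0.42

For two equal groups, power = Φ(d·√(n/2) − z_{α/2}).
d·√(n/2) = 0.23 × √(79/2) = 0.23 × 6.285 = 1.446.
z_β = 1.446 − 1.645 = -0.199.
Power = Φ(-0.199) = 0.421.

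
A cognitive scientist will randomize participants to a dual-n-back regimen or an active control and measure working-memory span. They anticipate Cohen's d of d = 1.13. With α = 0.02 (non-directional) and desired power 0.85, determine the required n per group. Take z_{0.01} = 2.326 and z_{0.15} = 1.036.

For two independent groups with equal n: n = 2·((z_{α/2} + z_β) / d)².
z_{α/2} + z_β = 2.326 + 1.036 = 3.362.
n = 2 × (3.362 / 1.13)² = 2 × 2.975² = 2 × 8.85 = 17.7.
Round up to the next whole participant.

n = 18 per group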